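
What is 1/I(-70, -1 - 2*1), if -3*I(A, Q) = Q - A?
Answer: -3/67 ≈ -0.044776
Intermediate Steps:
I(A, Q) = -Q/3 + A/3 (I(A, Q) = -(Q - A)/3 = -Q/3 + A/3)
1/I(-70, -1 - 2*1) = 1/(-(-1 - 2*1)/3 + (1/3)*(-70)) = 1/(-(-1 - 2)/3 - 70/3) = 1/(-1/3*(-3) - 70/3) = 1/(1 - 70/3) = 1/(-67/3) = -3/67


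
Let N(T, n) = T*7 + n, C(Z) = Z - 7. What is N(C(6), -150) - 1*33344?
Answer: -33501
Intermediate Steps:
C(Z) = -7 + Z
N(T, n) = n + 7*T (N(T, n) = 7*T + n = n + 7*T)
N(C(6), -150) - 1*33344 = (-150 + 7*(-7 + 6)) - 1*33344 = (-150 + 7*(-1)) - 33344 = (-150 - 7) - 33344 = -157 - 33344 = -33501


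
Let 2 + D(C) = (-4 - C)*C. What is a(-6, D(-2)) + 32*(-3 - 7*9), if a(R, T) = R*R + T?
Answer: -2074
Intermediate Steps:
D(C) = -2 + C*(-4 - C) (D(C) = -2 + (-4 - C)*C = -2 + C*(-4 - C))
a(R, T) = T + R² (a(R, T) = R² + T = T + R²)
a(-6, D(-2)) + 32*(-3 - 7*9) = ((-2 - 1*(-2)² - 4*(-2)) + (-6)²) + 32*(-3 - 7*9) = ((-2 - 1*4 + 8) + 36) + 32*(-3 - 63) = ((-2 - 4 + 8) + 36) + 32*(-66) = (2 + 36) - 2112 = 38 - 2112 = -2074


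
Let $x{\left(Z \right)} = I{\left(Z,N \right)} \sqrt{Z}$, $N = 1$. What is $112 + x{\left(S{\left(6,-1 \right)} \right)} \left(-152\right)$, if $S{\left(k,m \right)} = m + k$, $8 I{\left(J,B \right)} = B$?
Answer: $112 - 19 \sqrt{5} \approx 69.515$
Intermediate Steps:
$I{\left(J,B \right)} = \frac{B}{8}$
$S{\left(k,m \right)} = k + m$
$x{\left(Z \right)} = \frac{\sqrt{Z}}{8}$ ($x{\left(Z \right)} = \frac{1}{8} \cdot 1 \sqrt{Z} = \frac{\sqrt{Z}}{8}$)
$112 + x{\left(S{\left(6,-1 \right)} \right)} \left(-152\right) = 112 + \frac{\sqrt{6 - 1}}{8} \left(-152\right) = 112 + \frac{\sqrt{5}}{8} \left(-152\right) = 112 - 19 \sqrt{5}$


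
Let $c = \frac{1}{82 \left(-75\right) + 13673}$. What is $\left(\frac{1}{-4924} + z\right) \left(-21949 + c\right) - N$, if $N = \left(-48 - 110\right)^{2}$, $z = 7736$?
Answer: $- \frac{3145387396220733}{18521626} \approx -1.6982 \cdot 10^{8}$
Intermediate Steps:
$N = 24964$ ($N = \left(-158\right)^{2} = 24964$)
$c = \frac{1}{7523}$ ($c = \frac{1}{-6150 + 13673} = \frac{1}{7523} \approx 0.00013293$)
$\left(\frac{1}{-4924} + z\right) \left(-21949 + c\right) - N = \left(\frac{1}{-4924} + 7736\right) \left(-21949 + \frac{1}{7523}\right) - 24964 = \left(- \frac{1}{4924} + 7736\right) \left(- \frac{165122326}{7523}\right) - 24964 = \frac{38092063}{4924} \left(- \frac{165122326}{7523}\right) - 24964 = - \frac{3144925022349269}{18521626} - 24964 = - \frac{3145387396220733}{18521626}$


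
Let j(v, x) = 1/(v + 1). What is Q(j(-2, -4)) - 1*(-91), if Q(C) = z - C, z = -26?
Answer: 66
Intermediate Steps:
j(v, x) = 1/(1 + v)
Q(C) = -26 - C
Q(j(-2, -4)) - 1*(-91) = (-26 - 1/(1 - 2)) - 1*(-91) = (-26 - 1/(-1)) + 91 = (-26 - 1*(-1)) + 91 = (-26 + 1) + 91 = -25 + 91 = 66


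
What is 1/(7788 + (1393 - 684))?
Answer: 1/8497 ≈ 0.00011769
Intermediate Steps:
1/(7788 + (1393 - 684)) = 1/(7788 + 709) = 1/8497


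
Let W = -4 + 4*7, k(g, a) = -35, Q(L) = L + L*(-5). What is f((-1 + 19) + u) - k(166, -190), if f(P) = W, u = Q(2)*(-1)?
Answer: 59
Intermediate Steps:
Q(L) = -4*L (Q(L) = L - 5*L = -4*L)
u = 8 (u = -4*2*(-1) = -8*(-1) = 8)
W = 24 (W = -4 + 28 = 24)
f(P) = 24
f((-1 + 19) + u) - k(166, -190) = 24 - 1*(-35) = 24 + 35 = 59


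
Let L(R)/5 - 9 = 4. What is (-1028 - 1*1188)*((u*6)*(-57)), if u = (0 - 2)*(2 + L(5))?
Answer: -101554848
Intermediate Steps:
L(R) = 65 (L(R) = 45 + 5*4 = 45 + 20 = 65)
u = -134 (u = (0 - 2)*(2 + 65) = -2*67 = -134)
(-1028 - 1*1188)*((u*6)*(-57)) = (-1028 - 1*1188)*(-134*6*(-57)) = (-1028 - 1188)*(-804*(-57)) = -2216*45828 = -101554848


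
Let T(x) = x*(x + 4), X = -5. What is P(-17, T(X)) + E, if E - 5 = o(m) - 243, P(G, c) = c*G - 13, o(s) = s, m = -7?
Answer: -343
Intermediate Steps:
T(x) = x*(4 + x)
P(G, c) = -13 + G*c (P(G, c) = G*c - 13 = -13 + G*c)
E = -245 (E = 5 + (-7 - 243) = 5 - 250 = -245)
P(-17, T(X)) + E = (-13 - (-85)*(4 - 5)) - 245 = (-13 - (-85)*(-1)) - 245 = (-13 - 17*5) - 245 = (-13 - 85) - 245 = -98 - 245 = -343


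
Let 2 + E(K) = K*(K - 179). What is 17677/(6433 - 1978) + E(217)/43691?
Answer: 73550257/17694855 ≈ 4.1566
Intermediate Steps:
E(K) = -2 + K*(-179 + K) (E(K) = -2 + K*(K - 179) = -2 + K*(-179 + K))
17677/(6433 - 1978) + E(217)/43691 = 17677/(6433 - 1978) + (-2 + 217² - 179*217)/43691 = 17677/4455 + (-2 + 47089 - 38843)*(1/43691) = 17677*(1/4455) + 8244*(1/43691) = 1607/405 + 8244/43691 = 73550257/17694855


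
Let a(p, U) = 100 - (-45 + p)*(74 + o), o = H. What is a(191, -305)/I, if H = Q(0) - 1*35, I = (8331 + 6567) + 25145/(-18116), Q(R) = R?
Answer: -101340904/269867023 ≈ -0.37552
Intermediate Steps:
I = 269867023/18116 (I = 14898 + 25145*(-1/18116) = 14898 - 25145/18116 = 269867023/18116 ≈ 14897.)
H = -35 (H = 0 - 1*35 = 0 - 35 = -35)
o = -35
a(p, U) = 1855 - 39*p (a(p, U) = 100 - (-45 + p)*(74 - 35) = 100 - (-45 + p)*39 = 100 - (-1755 + 39*p) = 100 + (1755 - 39*p) = 1855 - 39*p)
a(191, -305)/I = (1855 - 39*191)/(269867023/18116) = (1855 - 7449)*(18116/269867023) = -5594*18116/269867023 = -101340904/269867023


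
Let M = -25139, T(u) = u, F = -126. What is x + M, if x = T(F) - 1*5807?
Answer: -31072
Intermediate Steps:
x = -5933 (x = -126 - 1*5807 = -126 - 5807 = -5933)
x + M = -5933 - 25139 = -31072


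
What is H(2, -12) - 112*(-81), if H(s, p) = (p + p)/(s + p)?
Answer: 45372/5 ≈ 9074.4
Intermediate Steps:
H(s, p) = 2*p/(p + s) (H(s, p) = (2*p)/(p + s) = 2*p/(p + s))
H(2, -12) - 112*(-81) = 2*(-12)/(-12 + 2) - 112*(-81) = 2*(-12)/(-10) + 9072 = 2*(-12)*(-1/10) + 9072 = 12/5 + 9072 = 45372/5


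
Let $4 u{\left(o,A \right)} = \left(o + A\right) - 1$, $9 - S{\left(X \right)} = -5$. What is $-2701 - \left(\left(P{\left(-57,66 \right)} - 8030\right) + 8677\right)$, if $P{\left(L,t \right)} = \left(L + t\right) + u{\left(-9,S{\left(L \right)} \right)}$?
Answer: $-3358$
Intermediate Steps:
$S{\left(X \right)} = 14$ ($S{\left(X \right)} = 9 - -5 = 9 + 5 = 14$)
$u{\left(o,A \right)} = - \frac{1}{4} + \frac{A}{4} + \frac{o}{4}$ ($u{\left(o,A \right)} = \frac{\left(o + A\right) - 1}{4} = \frac{\left(A + o\right) - 1}{4} = \frac{-1 + A + o}{4} = - \frac{1}{4} + \frac{A}{4} + \frac{o}{4}$)
$P{\left(L,t \right)} = 1 + L + t$ ($P{\left(L,t \right)} = \left(L + t\right) + \left(- \frac{1}{4} + \frac{1}{4} \cdot 14 + \frac{1}{4} \left(-9\right)\right) = \left(L + t\right) - -1 = \left(L + t\right) + 1 = 1 + L + t$)
$-2701 - \left(\left(P{\left(-57,66 \right)} - 8030\right) + 8677\right) = -2701 - \left(\left(\left(1 - 57 + 66\right) - 8030\right) + 8677\right) = -2701 - \left(\left(10 - 8030\right) + 8677\right) = -2701 - \left(-8020 + 8677\right) = -2701 - 657 = -3358$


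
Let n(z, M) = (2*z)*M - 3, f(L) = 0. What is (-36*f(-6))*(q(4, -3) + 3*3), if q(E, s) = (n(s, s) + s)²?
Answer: 0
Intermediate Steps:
n(z, M) = -3 + 2*M*z (n(z, M) = 2*M*z - 3 = -3 + 2*M*z)
q(E, s) = (-3 + s + 2*s²)² (q(E, s) = ((-3 + 2*s*s) + s)² = ((-3 + 2*s²) + s)² = (-3 + s + 2*s²)²)
(-36*f(-6))*(q(4, -3) + 3*3) = (-36*0)*((-3 - 3 + 2*(-3)²)² + 3*3) = 0*((-3 - 3 + 2*9)² + 9) = 0*((-3 - 3 + 18)² + 9) = 0*(12² + 9) = 0*(144 + 9) = 0*153 = 0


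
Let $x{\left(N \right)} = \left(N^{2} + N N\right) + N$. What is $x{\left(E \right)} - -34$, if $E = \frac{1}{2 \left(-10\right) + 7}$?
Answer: $\frac{5735}{169} \approx 33.935$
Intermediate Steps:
$E = - \frac{1}{13}$ ($E = \frac{1}{-20 + 7} = \frac{1}{-13} = - \frac{1}{13} \approx -0.076923$)
$x{\left(N \right)} = N + 2 N^{2}$ ($x{\left(N \right)} = \left(N^{2} + N^{2}\right) + N = 2 N^{2} + N = N + 2 N^{2}$)
$x{\left(E \right)} - -34 = - \frac{1 + 2 \left(- \frac{1}{13}\right)}{13} - -34 = - \frac{1 - \frac{2}{13}}{13} + 34 = \left(- \frac{1}{13}\right) \frac{11}{13} + 34 = - \frac{11}{169} + 34 = \frac{5735}{169}$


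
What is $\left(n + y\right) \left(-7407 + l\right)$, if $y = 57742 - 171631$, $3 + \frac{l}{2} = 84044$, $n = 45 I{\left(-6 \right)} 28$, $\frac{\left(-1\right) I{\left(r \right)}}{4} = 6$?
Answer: $-23157927075$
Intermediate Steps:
$I{\left(r \right)} = -24$ ($I{\left(r \right)} = \left(-4\right) 6 = -24$)
$n = -30240$ ($n = 45 \left(-24\right) 28 = \left(-1080\right) 28 = -30240$)
$l = 168082$ ($l = -6 + 2 \cdot 84044 = -6 + 168088 = 168082$)
$y = -113889$
$\left(n + y\right) \left(-7407 + l\right) = \left(-30240 - 113889\right) \left(-7407 + 168082\right) = \left(-144129\right) 160675 = -23157927075$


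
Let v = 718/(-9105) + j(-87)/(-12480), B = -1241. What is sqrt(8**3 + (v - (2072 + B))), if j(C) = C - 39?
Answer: I*sqrt(286095393779910)/946920 ≈ 17.862*I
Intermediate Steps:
j(C) = -39 + C
v = -260447/3787680 (v = 718/(-9105) + (-39 - 87)/(-12480) = 718*(-1/9105) - 126*(-1/12480) = -718/9105 + 21/2080 = -260447/3787680 ≈ -0.068762)
sqrt(8**3 + (v - (2072 + B))) = sqrt(8**3 + (-260447/3787680 - (2072 - 1241))) = sqrt(512 + (-260447/3787680 - 1*831)) = sqrt(512 + (-260447/3787680 - 831)) = sqrt(512 - 3147822527/3787680) = sqrt(-1208530367/3787680) = I*sqrt(286095393779910)/946920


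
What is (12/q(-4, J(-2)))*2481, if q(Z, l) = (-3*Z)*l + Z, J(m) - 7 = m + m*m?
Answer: 7443/26 ≈ 286.27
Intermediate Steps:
J(m) = 7 + m + m² (J(m) = 7 + (m + m*m) = 7 + (m + m²) = 7 + m + m²)
q(Z, l) = Z - 3*Z*l (q(Z, l) = -3*Z*l + Z = Z - 3*Z*l)
(12/q(-4, J(-2)))*2481 = (12/((-4*(1 - 3*(7 - 2 + (-2)²)))))*2481 = (12/((-4*(1 - 3*(7 - 2 + 4)))))*2481 = (12/((-4*(1 - 3*9))))*2481 = (12/((-4*(1 - 27))))*2481 = (12/((-4*(-26))))*2481 = (12/104)*2481 = (12*(1/104))*2481 = (3/26)*2481 = 7443/26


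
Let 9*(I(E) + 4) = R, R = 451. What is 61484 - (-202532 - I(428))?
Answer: 2376559/9 ≈ 2.6406e+5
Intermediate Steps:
I(E) = 415/9 (I(E) = -4 + (⅑)*451 = -4 + 451/9 = 415/9)
61484 - (-202532 - I(428)) = 61484 - (-202532 - 1*415/9) = 61484 - (-202532 - 415/9) = 61484 - 1*(-1823203/9) = 61484 + 1823203/9 = 2376559/9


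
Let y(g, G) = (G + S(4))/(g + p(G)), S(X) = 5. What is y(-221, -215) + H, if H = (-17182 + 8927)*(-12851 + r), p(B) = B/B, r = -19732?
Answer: 5917398651/22 ≈ 2.6897e+8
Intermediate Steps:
p(B) = 1
y(g, G) = (5 + G)/(1 + g) (y(g, G) = (G + 5)/(g + 1) = (5 + G)/(1 + g))
H = 268972665 (H = (-17182 + 8927)*(-12851 - 19732) = -8255*(-32583) = 268972665)
y(-221, -215) + H = (5 - 215)/(1 - 221) + 268972665 = -210/(-220) + 268972665 = -1/220*(-210) + 268972665 = 21/22 + 268972665 = 5917398651/22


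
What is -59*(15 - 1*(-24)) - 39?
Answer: -2340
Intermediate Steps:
-59*(15 - 1*(-24)) - 39 = -59*(15 + 24) - 39 = -59*39 - 39 = -2301 - 39 = -2340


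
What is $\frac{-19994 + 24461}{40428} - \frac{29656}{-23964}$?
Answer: $\frac{12092407}{8970524} \approx 1.348$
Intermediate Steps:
$\frac{-19994 + 24461}{40428} - \frac{29656}{-23964} = 4467 \cdot \frac{1}{40428} - - \frac{7414}{5991} = \frac{1489}{13476} + \frac{7414}{5991} = \frac{12092407}{8970524}$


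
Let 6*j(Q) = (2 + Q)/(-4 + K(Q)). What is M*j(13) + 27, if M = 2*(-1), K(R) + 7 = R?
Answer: 49/2 ≈ 24.500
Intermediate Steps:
K(R) = -7 + R
M = -2
j(Q) = (2 + Q)/(6*(-11 + Q)) (j(Q) = ((2 + Q)/(-4 + (-7 + Q)))/6 = ((2 + Q)/(-11 + Q))/6 = (2 + Q)/(6*(-11 + Q)))
M*j(13) + 27 = -(2 + 13)/(3*(-11 + 13)) + 27 = -15/(3*2) + 27 = -2*5/4 + 27 = -5/2 + 27 = 49/2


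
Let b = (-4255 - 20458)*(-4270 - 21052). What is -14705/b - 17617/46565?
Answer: -11025096555887/29139566117090 ≈ -0.37836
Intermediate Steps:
b = 625782586 (b = -24713*(-25322) = 625782586)
-14705/b - 17617/46565 = -14705/625782586 - 17617/46565 = -11025096555887/29139566117090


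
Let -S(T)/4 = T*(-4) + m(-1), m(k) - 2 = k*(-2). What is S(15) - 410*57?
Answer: -23146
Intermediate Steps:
m(k) = 2 - 2*k (m(k) = 2 + k*(-2) = 2 - 2*k)
S(T) = -16 + 16*T (S(T) = -4*(T*(-4) + (2 - 2*(-1))) = -4*(-4*T + (2 + 2)) = -4*(-4*T + 4) = -4*(4 - 4*T) = -16 + 16*T)
S(15) - 410*57 = (-16 + 16*15) - 410*57 = (-16 + 240) - 23370 = 224 - 23370 = -23146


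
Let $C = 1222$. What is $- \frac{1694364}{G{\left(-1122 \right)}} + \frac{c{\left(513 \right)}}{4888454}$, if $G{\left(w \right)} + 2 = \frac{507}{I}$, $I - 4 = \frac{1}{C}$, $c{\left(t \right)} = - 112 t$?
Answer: $- \frac{220080132223035}{16200336556} \approx -13585.0$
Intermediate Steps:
$I = \frac{4889}{1222}$ ($I = 4 + \frac{1}{1222} = \frac{4889}{1222} \approx 4.0008$)
$G{\left(w \right)} = \frac{609776}{4889}$ ($G{\left(w \right)} = -2 + \frac{507}{\frac{4889}{1222}} = -2 + 507 \cdot \frac{1222}{4889} = -2 + \frac{619554}{4889} = \frac{609776}{4889}$)
$- \frac{1694364}{G{\left(-1122 \right)}} + \frac{c{\left(513 \right)}}{4888454} = - \frac{1694364}{\frac{609776}{4889}} + \frac{\left(-112\right) 513}{4888454} = \left(-1694364\right) \frac{4889}{609776} - \frac{28728}{2444227} = - \frac{90040713}{6628} - \frac{28728}{2444227} = - \frac{220080132223035}{16200336556}$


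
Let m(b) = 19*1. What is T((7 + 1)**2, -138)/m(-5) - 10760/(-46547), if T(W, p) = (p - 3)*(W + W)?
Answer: -839875816/884393 ≈ -949.66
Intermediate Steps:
m(b) = 19
T(W, p) = 2*W*(-3 + p) (T(W, p) = (-3 + p)*(2*W) = 2*W*(-3 + p))
T((7 + 1)**2, -138)/m(-5) - 10760/(-46547) = (2*(7 + 1)**2*(-3 - 138))/19 - 10760/(-46547) = (2*8**2*(-141))*(1/19) - 10760*(-1/46547) = (2*64*(-141))*(1/19) + 10760/46547 = -18048*1/19 + 10760/46547 = -18048/19 + 10760/46547 = -839875816/884393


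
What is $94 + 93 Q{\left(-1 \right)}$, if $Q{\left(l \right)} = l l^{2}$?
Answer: $1$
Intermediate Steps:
$Q{\left(l \right)} = l^{3}$
$94 + 93 Q{\left(-1 \right)} = 94 + 93 \left(-1\right)^{3} = 94 + 93 \left(-1\right) = 94 - 93 = 1$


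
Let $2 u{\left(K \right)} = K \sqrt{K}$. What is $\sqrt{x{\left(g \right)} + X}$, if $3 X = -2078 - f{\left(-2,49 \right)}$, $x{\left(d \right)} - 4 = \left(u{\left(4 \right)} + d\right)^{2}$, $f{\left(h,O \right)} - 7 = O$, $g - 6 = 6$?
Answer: $\frac{i \sqrt{4062}}{3} \approx 21.245 i$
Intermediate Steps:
$g = 12$ ($g = 6 + 6 = 12$)
$f{\left(h,O \right)} = 7 + O$
$u{\left(K \right)} = \frac{K^{\frac{3}{2}}}{2}$ ($u{\left(K \right)} = \frac{K \sqrt{K}}{2} = \frac{K^{\frac{3}{2}}}{2}$)
$x{\left(d \right)} = 4 + \left(4 + d\right)^{2}$ ($x{\left(d \right)} = 4 + \left(\frac{4^{\frac{3}{2}}}{2} + d\right)^{2} = 4 + \left(\frac{1}{2} \cdot 8 + d\right)^{2} = 4 + \left(4 + d\right)^{2}$)
$X = - \frac{2134}{3}$ ($X = \frac{-2078 - \left(7 + 49\right)}{3} = \frac{-2078 - 56}{3} = \frac{1}{3} \left(-2134\right) = - \frac{2134}{3} \approx -711.33$)
$\sqrt{x{\left(g \right)} + X} = \sqrt{\left(4 + \left(4 + 12\right)^{2}\right) - \frac{2134}{3}} = \sqrt{\left(4 + 16^{2}\right) - \frac{2134}{3}} = \sqrt{\left(4 + 256\right) - \frac{2134}{3}} = \sqrt{260 - \frac{2134}{3}} = \sqrt{- \frac{1354}{3}} = \frac{i \sqrt{4062}}{3}$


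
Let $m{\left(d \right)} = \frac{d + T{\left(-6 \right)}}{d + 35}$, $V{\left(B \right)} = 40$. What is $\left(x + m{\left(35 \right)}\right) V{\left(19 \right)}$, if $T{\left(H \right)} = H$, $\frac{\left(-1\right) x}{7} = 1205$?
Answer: $- \frac{2361684}{7} \approx -3.3738 \cdot 10^{5}$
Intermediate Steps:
$x = -8435$ ($x = \left(-7\right) 1205 = -8435$)
$m{\left(d \right)} = \frac{-6 + d}{35 + d}$ ($m{\left(d \right)} = \frac{d - 6}{d + 35} = \frac{-6 + d}{35 + d}$)
$\left(x + m{\left(35 \right)}\right) V{\left(19 \right)} = \left(-8435 + \frac{-6 + 35}{35 + 35}\right) 40 = \left(-8435 + \frac{1}{70} \cdot 29\right) 40 = \left(-8435 + \frac{29}{70}\right) 40 = \left(- \frac{590421}{70}\right) 40 = - \frac{2361684}{7}$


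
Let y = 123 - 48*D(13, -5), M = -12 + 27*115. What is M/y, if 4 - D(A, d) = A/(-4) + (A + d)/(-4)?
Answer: -1031/107 ≈ -9.6355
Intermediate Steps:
M = 3093 (M = -12 + 3105 = 3093)
D(A, d) = 4 + A/2 + d/4 (D(A, d) = 4 - (A/(-4) + (A + d)/(-4)) = 4 - (A*(-¼) + (A + d)*(-¼)) = 4 - (-A/4 + (-A/4 - d/4)) = 4 - (-A/2 - d/4) = 4 + (A/2 + d/4) = 4 + A/2 + d/4)
y = -321 (y = 123 - 48*(4 + (½)*13 + (¼)*(-5)) = 123 - 48*(4 + 13/2 - 5/4) = 123 - 48*37/4 = 123 - 444 = -321)
M/y = 3093/(-321) = 3093*(-1/321) = -1031/107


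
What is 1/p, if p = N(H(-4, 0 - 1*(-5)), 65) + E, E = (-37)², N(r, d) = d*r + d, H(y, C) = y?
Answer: 1/1174 ≈ 0.00085179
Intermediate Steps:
N(r, d) = d + d*r
E = 1369
p = 1174 (p = 65*(1 - 4) + 1369 = 65*(-3) + 1369 = -195 + 1369 = 1174)
1/p = 1/1174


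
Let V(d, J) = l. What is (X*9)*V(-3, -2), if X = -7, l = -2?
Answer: 126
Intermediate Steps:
V(d, J) = -2
(X*9)*V(-3, -2) = -7*9*(-2) = -63*(-2) = 126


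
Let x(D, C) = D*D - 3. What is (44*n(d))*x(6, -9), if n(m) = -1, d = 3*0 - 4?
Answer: -1452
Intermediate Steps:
d = -4 (d = 0 - 4 = -4)
x(D, C) = -3 + D² (x(D, C) = D² - 3 = -3 + D²)
(44*n(d))*x(6, -9) = (44*(-1))*(-3 + 6²) = -44*(-3 + 36) = -44*33 = -1452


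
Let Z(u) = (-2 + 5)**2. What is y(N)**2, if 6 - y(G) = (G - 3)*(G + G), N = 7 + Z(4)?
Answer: 168100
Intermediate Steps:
Z(u) = 9 (Z(u) = 3**2 = 9)
N = 16 (N = 7 + 9 = 16)
y(G) = 6 - 2*G*(-3 + G) (y(G) = 6 - (G - 3)*(G + G) = 6 - (-3 + G)*2*G = 6 - 2*G*(-3 + G))
y(N)**2 = (6 - 2*16**2 + 6*16)**2 = (6 - 2*256 + 96)**2 = (6 - 512 + 96)**2 = (-410)**2 = 168100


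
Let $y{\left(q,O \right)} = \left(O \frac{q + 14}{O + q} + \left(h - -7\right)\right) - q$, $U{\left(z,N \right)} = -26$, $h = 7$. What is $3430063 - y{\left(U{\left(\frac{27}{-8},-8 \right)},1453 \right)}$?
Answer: $\frac{4894660257}{1427} \approx 3.43 \cdot 10^{6}$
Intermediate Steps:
$y{\left(q,O \right)} = 14 - q + \frac{O \left(14 + q\right)}{O + q}$ ($y{\left(q,O \right)} = \left(O \frac{q + 14}{O + q} + \left(7 - -7\right)\right) - q = \left(O \frac{14 + q}{O + q} + \left(7 + 7\right)\right) - q = \left(O \frac{14 + q}{O + q} + 14\right) - q = \left(\frac{O \left(14 + q\right)}{O + q} + 14\right) - q = \left(14 + \frac{O \left(14 + q\right)}{O + q}\right) - q = 14 - q + \frac{O \left(14 + q\right)}{O + q}$)
$3430063 - y{\left(U{\left(\frac{27}{-8},-8 \right)},1453 \right)} = 3430063 - \frac{- \left(-26\right)^{2} + 14 \left(-26\right) + 28 \cdot 1453}{1453 - 26} = 3430063 - \frac{\left(-1\right) 676 - 364 + 40684}{1427} = 3430063 - \frac{-676 - 364 + 40684}{1427} = 3430063 - \frac{1}{1427} \cdot 39644 = 3430063 - \frac{39644}{1427} = \frac{4894660257}{1427}$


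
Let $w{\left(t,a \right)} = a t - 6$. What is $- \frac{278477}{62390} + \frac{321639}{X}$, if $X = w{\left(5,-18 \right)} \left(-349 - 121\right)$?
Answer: $\frac{14710147}{5519680} \approx 2.665$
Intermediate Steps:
$w{\left(t,a \right)} = -6 + a t$
$X = 45120$ ($X = \left(-6 - 90\right) \left(-349 - 121\right) = \left(-6 - 90\right) \left(-470\right) = \left(-96\right) \left(-470\right) = 45120$)
$- \frac{278477}{62390} + \frac{321639}{X} = - \frac{278477}{62390} + \frac{321639}{45120} = \left(-278477\right) \frac{1}{62390} + 321639 \cdot \frac{1}{45120} = - \frac{16381}{3670} + \frac{107213}{15040} = \frac{14710147}{5519680}$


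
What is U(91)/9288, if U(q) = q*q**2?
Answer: 753571/9288 ≈ 81.134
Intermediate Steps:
U(q) = q**3
U(91)/9288 = 91**3/9288 = 753571*(1/9288) = 753571/9288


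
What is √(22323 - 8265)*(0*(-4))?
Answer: 0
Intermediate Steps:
√(22323 - 8265)*(0*(-4)) = √14058*0 = (3*√1562)*0 = 0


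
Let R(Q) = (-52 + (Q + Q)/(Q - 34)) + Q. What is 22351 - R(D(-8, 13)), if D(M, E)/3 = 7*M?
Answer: 2279503/101 ≈ 22569.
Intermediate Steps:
D(M, E) = 21*M (D(M, E) = 3*(7*M) = 21*M)
R(Q) = -52 + Q + 2*Q/(-34 + Q) (R(Q) = (-52 + (2*Q)/(-34 + Q)) + Q = (-52 + 2*Q/(-34 + Q)) + Q = -52 + Q + 2*Q/(-34 + Q))
22351 - R(D(-8, 13)) = 22351 - (1768 + (21*(-8))² - 1764*(-8))/(-34 + 21*(-8)) = 22351 - (1768 + (-168)² - 84*(-168))/(-34 - 168) = 22351 - (1768 + 28224 + 14112)/(-202) = 22351 - (-1)*44104/202 = 22351 - 1*(-22052/101) = 22351 + 22052/101 = 2279503/101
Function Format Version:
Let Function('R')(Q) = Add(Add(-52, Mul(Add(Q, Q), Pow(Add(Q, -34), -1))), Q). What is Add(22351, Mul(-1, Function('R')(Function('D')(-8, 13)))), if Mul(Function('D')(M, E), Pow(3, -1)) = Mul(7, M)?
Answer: Rational(2279503, 101) ≈ 22569.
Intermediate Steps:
Function('D')(M, E) = Mul(21, M) (Function('D')(M, E) = Mul(3, Mul(7, M)) = Mul(21, M))
Function('R')(Q) = Add(-52, Q, Mul(2, Q, Pow(Add(-34, Q), -1))) (Function('R')(Q) = Add(Add(-52, Mul(Mul(2, Q), Pow(Add(-34, Q), -1))), Q) = Add(Add(-52, Mul(2, Q, Pow(Add(-34, Q), -1))), Q) = Add(-52, Q, Mul(2, Q, Pow(Add(-34, Q), -1))))
Add(22351, Mul(-1, Function('R')(Function('D')(-8, 13)))) = Add(22351, Mul(-1, Mul(Pow(Add(-34, Mul(21, -8)), -1), Add(1768, Pow(Mul(21, -8), 2), Mul(-84, Mul(21, -8)))))) = Add(22351, Mul(-1, Mul(Pow(Add(-34, -168), -1), Add(1768, Pow(-168, 2), Mul(-84, -168))))) = Add(22351, Mul(-1, Mul(Pow(-202, -1), Add(1768, 28224, 14112)))) = Add(22351, Mul(-1, Mul(Rational(-1, 202), 44104))) = Add(22351, Mul(-1, Rational(-22052, 101))) = Add(22351, Rational(22052, 101)) = Rational(2279503, 101)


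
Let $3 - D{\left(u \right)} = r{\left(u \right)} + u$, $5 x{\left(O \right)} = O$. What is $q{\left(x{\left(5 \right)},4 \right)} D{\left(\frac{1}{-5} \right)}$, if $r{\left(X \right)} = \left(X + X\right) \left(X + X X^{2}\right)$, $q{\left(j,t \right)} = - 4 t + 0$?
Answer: $- \frac{31168}{625} \approx -49.869$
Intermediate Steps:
$x{\left(O \right)} = \frac{O}{5}$
$q{\left(j,t \right)} = - 4 t$
$r{\left(X \right)} = 2 X \left(X + X^{3}\right)$
$D{\left(u \right)} = 3 - u - 2 u^{2} \left(1 + u^{2}\right)$ ($D{\left(u \right)} = 3 - \left(2 u^{2} \left(1 + u^{2}\right) + u\right) = 3 - \left(u + 2 u^{2} \left(1 + u^{2}\right)\right) = 3 - u - 2 u^{2} \left(1 + u^{2}\right)$)
$q{\left(x{\left(5 \right)},4 \right)} D{\left(\frac{1}{-5} \right)} = \left(-4\right) 4 \left(3 - \frac{1}{-5} - 2 \left(\frac{1}{-5}\right)^{2} - 2 \left(\frac{1}{-5}\right)^{4}\right) = - 16 \left(3 - - \frac{1}{5} - 2 \left(- \frac{1}{5}\right)^{2} - 2 \left(- \frac{1}{5}\right)^{4}\right) = - 16 \left(3 + \frac{1}{5} - \frac{2}{25} - \frac{2}{625}\right) = \left(-16\right) \frac{1948}{625} = - \frac{31168}{625}$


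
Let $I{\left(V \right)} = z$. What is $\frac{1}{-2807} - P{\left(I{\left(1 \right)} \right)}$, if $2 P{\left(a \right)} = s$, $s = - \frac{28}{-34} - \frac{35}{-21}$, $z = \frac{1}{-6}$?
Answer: $- \frac{356591}{286314} \approx -1.2455$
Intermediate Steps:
$z = - \frac{1}{6} \approx -0.16667$
$I{\left(V \right)} = - \frac{1}{6}$
$s = \frac{127}{51}$ ($s = \left(-28\right) \left(- \frac{1}{34}\right) - - \frac{5}{3} = \frac{14}{17} + \frac{5}{3} = \frac{127}{51} \approx 2.4902$)
$P{\left(a \right)} = \frac{127}{102}$ ($P{\left(a \right)} = \frac{1}{2} \cdot \frac{127}{51} = \frac{127}{102}$)
$\frac{1}{-2807} - P{\left(I{\left(1 \right)} \right)} = \frac{1}{-2807} - \frac{127}{102} = - \frac{1}{2807} - \frac{127}{102} = - \frac{356591}{286314}$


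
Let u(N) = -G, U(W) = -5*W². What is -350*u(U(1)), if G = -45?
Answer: -15750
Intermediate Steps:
u(N) = 45 (u(N) = -1*(-45) = 45)
-350*u(U(1)) = -350*45 = -15750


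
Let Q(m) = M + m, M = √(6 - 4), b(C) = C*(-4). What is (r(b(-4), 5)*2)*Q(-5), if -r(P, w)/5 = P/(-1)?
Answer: -800 + 160*√2 ≈ -573.73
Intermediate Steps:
b(C) = -4*C
M = √2 ≈ 1.4142
r(P, w) = 5*P (r(P, w) = -5*P/(-1) = -5*P*(-1) = -(-5)*P = 5*P)
Q(m) = m + √2 (Q(m) = √2 + m = m + √2)
(r(b(-4), 5)*2)*Q(-5) = ((5*(-4*(-4)))*2)*(-5 + √2) = ((5*16)*2)*(-5 + √2) = (80*2)*(-5 + √2) = 160*(-5 + √2) = -800 + 160*√2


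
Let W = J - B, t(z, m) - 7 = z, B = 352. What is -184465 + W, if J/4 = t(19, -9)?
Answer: -184713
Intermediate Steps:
t(z, m) = 7 + z
J = 104 (J = 4*(7 + 19) = 4*26 = 104)
W = -248 (W = 104 - 1*352 = 104 - 352 = -248)
-184465 + W = -184465 - 248 = -184713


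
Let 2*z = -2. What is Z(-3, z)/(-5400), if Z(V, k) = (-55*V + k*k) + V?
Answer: -163/5400 ≈ -0.030185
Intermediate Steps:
z = -1 (z = (½)*(-2) = -1)
Z(V, k) = k² - 54*V (Z(V, k) = (-55*V + k²) + V = (k² - 55*V) + V = k² - 54*V)
Z(-3, z)/(-5400) = ((-1)² - 54*(-3))/(-5400) = (1 + 162)*(-1/5400) = 163*(-1/5400) = -163/5400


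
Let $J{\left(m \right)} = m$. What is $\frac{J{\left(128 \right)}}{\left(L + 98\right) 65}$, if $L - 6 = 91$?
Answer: $\frac{128}{12675} \approx 0.010099$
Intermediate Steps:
$L = 97$ ($L = 6 + 91 = 97$)
$\frac{J{\left(128 \right)}}{\left(L + 98\right) 65} = \frac{128}{\left(97 + 98\right) 65} = \frac{128}{195 \cdot 65} = \frac{128}{12675}$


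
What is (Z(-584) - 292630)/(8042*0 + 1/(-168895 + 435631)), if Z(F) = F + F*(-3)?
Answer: -77743408032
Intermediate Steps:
Z(F) = -2*F (Z(F) = F - 3*F = -2*F)
(Z(-584) - 292630)/(8042*0 + 1/(-168895 + 435631)) = (-2*(-584) - 292630)/(8042*0 + 1/(-168895 + 435631)) = (1168 - 292630)/(0 + 1/266736) = -291462/(0 + 1/266736) = -291462/1/266736 = -291462*266736 = -77743408032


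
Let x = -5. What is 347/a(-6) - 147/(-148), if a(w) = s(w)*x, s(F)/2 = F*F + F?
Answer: -907/5550 ≈ -0.16342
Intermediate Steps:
s(F) = 2*F + 2*F**2 (s(F) = 2*(F*F + F) = 2*(F**2 + F) = 2*(F + F**2) = 2*F + 2*F**2)
a(w) = -10*w*(1 + w) (a(w) = (2*w*(1 + w))*(-5) = -10*w*(1 + w))
347/a(-6) - 147/(-148) = 347/((-10*(-6)*(1 - 6))) - 147/(-148) = 347/((-10*(-6)*(-5))) - 147*(-1/148) = 347/(-300) + 147/148 = 347*(-1/300) + 147/148 = -347/300 + 147/148 = -907/5550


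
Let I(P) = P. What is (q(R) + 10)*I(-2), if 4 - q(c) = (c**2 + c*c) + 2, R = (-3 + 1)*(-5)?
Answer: 376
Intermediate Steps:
R = 10 (R = -2*(-5) = 10)
q(c) = 2 - 2*c**2 (q(c) = 4 - ((c**2 + c*c) + 2) = 4 - ((c**2 + c**2) + 2) = 4 - (2*c**2 + 2) = 4 - (2 + 2*c**2) = 4 + (-2 - 2*c**2) = 2 - 2*c**2)
(q(R) + 10)*I(-2) = ((2 - 2*10**2) + 10)*(-2) = ((2 - 2*100) + 10)*(-2) = ((2 - 200) + 10)*(-2) = (-198 + 10)*(-2) = -188*(-2) = 376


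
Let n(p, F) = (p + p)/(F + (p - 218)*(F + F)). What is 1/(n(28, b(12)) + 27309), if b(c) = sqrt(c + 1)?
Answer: 50994996897/1392622370257037 + 21224*sqrt(13)/1392622370257037 ≈ 3.6618e-5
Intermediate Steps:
b(c) = sqrt(1 + c)
n(p, F) = 2*p/(F + 2*F*(-218 + p)) (n(p, F) = (2*p)/(F + (-218 + p)*(2*F)) = (2*p)/(F + 2*F*(-218 + p)) = 2*p/(F + 2*F*(-218 + p)))
1/(n(28, b(12)) + 27309) = 1/(2*28/(sqrt(1 + 12)*(-435 + 2*28)) + 27309) = 1/(2*28/(sqrt(13)*(-435 + 56)) + 27309) = 1/(2*28*(sqrt(13)/13)/(-379) + 27309) = 1/(2*28*(sqrt(13)/13)*(-1/379) + 27309) = 1/(-56*sqrt(13)/4927 + 27309) = 1/(27309 - 56*sqrt(13)/4927)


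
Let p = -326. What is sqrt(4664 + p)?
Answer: 3*sqrt(482) ≈ 65.864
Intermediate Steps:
sqrt(4664 + p) = sqrt(4664 - 326) = sqrt(4338) = 3*sqrt(482)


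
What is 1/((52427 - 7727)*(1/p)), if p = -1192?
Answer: -2/75 ≈ -0.026667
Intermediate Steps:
1/((52427 - 7727)*(1/p)) = 1/((52427 - 7727)*(1/(-1192))) = 1/(44700*(-1/1192)) = (1/44700)*(-1192) = -2/75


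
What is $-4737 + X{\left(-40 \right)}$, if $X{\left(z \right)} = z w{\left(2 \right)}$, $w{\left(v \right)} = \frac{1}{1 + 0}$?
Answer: $-4777$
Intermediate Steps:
$w{\left(v \right)} = 1$ ($w{\left(v \right)} = 1^{-1} = 1$)
$X{\left(z \right)} = z$ ($X{\left(z \right)} = z 1 = z$)
$-4737 + X{\left(-40 \right)} = -4737 - 40 = -4777$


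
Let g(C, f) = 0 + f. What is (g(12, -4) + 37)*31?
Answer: 1023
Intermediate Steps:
g(C, f) = f
(g(12, -4) + 37)*31 = (-4 + 37)*31 = 33*31 = 1023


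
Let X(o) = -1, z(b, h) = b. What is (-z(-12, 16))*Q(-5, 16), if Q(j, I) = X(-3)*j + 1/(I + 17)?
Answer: 664/11 ≈ 60.364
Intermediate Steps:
Q(j, I) = 1/(17 + I) - j (Q(j, I) = -j + 1/(I + 17) = -j + 1/(17 + I) = 1/(17 + I) - j)
(-z(-12, 16))*Q(-5, 16) = (-1*(-12))*((1 - 17*(-5) - 1*16*(-5))/(17 + 16)) = 12*((1 + 85 + 80)/33) = 12*((1/33)*166) = 12*(166/33) = 664/11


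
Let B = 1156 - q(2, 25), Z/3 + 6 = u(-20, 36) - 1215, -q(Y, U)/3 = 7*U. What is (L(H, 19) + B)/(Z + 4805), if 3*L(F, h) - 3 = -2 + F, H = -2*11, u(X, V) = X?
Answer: 837/541 ≈ 1.5471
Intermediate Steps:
q(Y, U) = -21*U
H = -22
Z = -3723 (Z = -18 + 3*(-20 - 1215) = -18 + 3*(-1235) = -18 - 3705 = -3723)
B = 1681 (B = 1156 - (-21)*25 = 1156 - 1*(-525) = 1156 + 525 = 1681)
L(F, h) = 1/3 + F/3 (L(F, h) = 1 + (-2 + F)/3 = 1 + (-2/3 + F/3) = 1/3 + F/3)
(L(H, 19) + B)/(Z + 4805) = ((1/3 + (1/3)*(-22)) + 1681)/(-3723 + 4805) = ((1/3 - 22/3) + 1681)/1082 = (-7 + 1681)*(1/1082) = 1674*(1/1082) = 837/541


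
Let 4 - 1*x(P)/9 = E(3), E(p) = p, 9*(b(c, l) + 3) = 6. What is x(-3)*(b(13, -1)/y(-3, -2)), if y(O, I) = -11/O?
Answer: -63/11 ≈ -5.7273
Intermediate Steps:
b(c, l) = -7/3 (b(c, l) = -3 + (⅑)*6 = -3 + ⅔ = -7/3)
x(P) = 9 (x(P) = 36 - 9*3 = 36 - 27 = 9)
x(-3)*(b(13, -1)/y(-3, -2)) = 9*(-7/(3*((-11/(-3))))) = 9*(-7/(3*((-11*(-⅓))))) = 9*(-7/(3*11/3)) = 9*(-7/3*3/11) = 9*(-7/11) = -63/11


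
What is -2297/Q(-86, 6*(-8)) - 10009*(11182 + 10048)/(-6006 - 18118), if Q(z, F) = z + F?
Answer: 3566152026/404077 ≈ 8825.4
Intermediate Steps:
Q(z, F) = F + z
-2297/Q(-86, 6*(-8)) - 10009*(11182 + 10048)/(-6006 - 18118) = -2297/(6*(-8) - 86) - 10009*(11182 + 10048)/(-6006 - 18118) = -2297/(-48 - 86) - 10009/((-24124/21230)) = -2297/(-134) - 10009/((-24124*1/21230)) = -2297*(-1/134) - 10009/(-12062/10615) = 2297/134 - 10009*(-10615/12062) = 2297/134 + 106245535/12062 = 3566152026/404077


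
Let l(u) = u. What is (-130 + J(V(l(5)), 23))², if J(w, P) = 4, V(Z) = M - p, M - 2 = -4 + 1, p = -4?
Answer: 15876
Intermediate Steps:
M = -1 (M = 2 + (-4 + 1) = 2 - 3 = -1)
V(Z) = 3 (V(Z) = -1 - 1*(-4) = -1 + 4 = 3)
(-130 + J(V(l(5)), 23))² = (-130 + 4)² = (-126)² = 15876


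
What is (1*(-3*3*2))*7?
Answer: -126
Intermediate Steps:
(1*(-3*3*2))*7 = (1*(-9*2))*7 = (1*(-18))*7 = -18*7 = -126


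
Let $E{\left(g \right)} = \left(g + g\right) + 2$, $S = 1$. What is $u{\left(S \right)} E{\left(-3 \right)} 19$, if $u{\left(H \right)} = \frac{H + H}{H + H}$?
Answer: $-76$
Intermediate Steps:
$u{\left(H \right)} = 1$ ($u{\left(H \right)} = \frac{2 H}{2 H} = 2 H \frac{1}{2 H} = 1$)
$E{\left(g \right)} = 2 + 2 g$ ($E{\left(g \right)} = 2 g + 2 = 2 + 2 g$)
$u{\left(S \right)} E{\left(-3 \right)} 19 = 1 \left(2 + 2 \left(-3\right)\right) 19 = 1 \left(2 - 6\right) 19 = 1 \left(-4\right) 19 = \left(-4\right) 19 = -76$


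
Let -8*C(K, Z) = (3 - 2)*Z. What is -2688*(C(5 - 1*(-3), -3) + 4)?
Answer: -11760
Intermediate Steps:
C(K, Z) = -Z/8 (C(K, Z) = -(3 - 2)*Z/8 = -Z/8)
-2688*(C(5 - 1*(-3), -3) + 4) = -2688*(-⅛*(-3) + 4) = -2688*(3/8 + 4) = -2688*35/8 = -336*35 = -11760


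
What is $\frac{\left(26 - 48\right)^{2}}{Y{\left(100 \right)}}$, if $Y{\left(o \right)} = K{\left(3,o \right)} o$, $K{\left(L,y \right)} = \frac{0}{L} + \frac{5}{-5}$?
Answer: $- \frac{121}{25} \approx -4.84$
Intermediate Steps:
$K{\left(L,y \right)} = -1$ ($K{\left(L,y \right)} = 0 + 5 \left(- \frac{1}{5}\right) = 0 - 1 = -1$)
$Y{\left(o \right)} = - o$
$\frac{\left(26 - 48\right)^{2}}{Y{\left(100 \right)}} = \frac{\left(26 - 48\right)^{2}}{\left(-1\right) 100} = \frac{\left(-22\right)^{2}}{-100} = 484 \left(- \frac{1}{100}\right) = - \frac{121}{25}$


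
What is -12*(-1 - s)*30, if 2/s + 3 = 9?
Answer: 480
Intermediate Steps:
s = ⅓ (s = 2/(-3 + 9) = 2/6 = 2*(⅙) = ⅓ ≈ 0.33333)
-12*(-1 - s)*30 = -12*(-1 - 1*⅓)*30 = -12*(-1 - ⅓)*30 = -12*(-4/3)*30 = 16*30 = 480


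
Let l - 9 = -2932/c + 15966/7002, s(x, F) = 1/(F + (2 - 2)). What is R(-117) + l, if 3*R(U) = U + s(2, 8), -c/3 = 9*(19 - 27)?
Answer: -3466175/84024 ≈ -41.252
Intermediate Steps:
c = 216 (c = -27*(19 - 27) = -27*(-8) = -3*(-72) = 216)
s(x, F) = 1/F (s(x, F) = 1/(F + 0) = 1/F)
R(U) = 1/24 + U/3 (R(U) = (U + 1/8)/3 = (1/8 + U)/3 = 1/24 + U/3)
l = -48185/21006 (l = 9 + (-2932/216 + 15966/7002) = 9 + (-2932*1/216 + 15966*(1/7002)) = 9 + (-733/54 + 887/389) = 9 - 237239/21006 = -48185/21006 ≈ -2.2939)
R(-117) + l = (1/24 + (1/3)*(-117)) - 48185/21006 = (1/24 - 39) - 48185/21006 = -935/24 - 48185/21006 = -3466175/84024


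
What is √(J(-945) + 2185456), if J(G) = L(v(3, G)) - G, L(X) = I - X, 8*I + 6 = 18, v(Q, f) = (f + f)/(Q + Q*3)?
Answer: 8*√34165 ≈ 1478.7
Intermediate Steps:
v(Q, f) = f/(2*Q) (v(Q, f) = (2*f)/(Q + 3*Q) = (2*f)/((4*Q)) = (2*f)*(1/(4*Q)) = f/(2*Q))
I = 3/2 (I = -¾ + (⅛)*18 = -¾ + 9/4 = 3/2 ≈ 1.5000)
L(X) = 3/2 - X
J(G) = 3/2 - 7*G/6 (J(G) = (3/2 - G/(2*3)) - G = (3/2 - G/6) - G = 3/2 - 7*G/6)
√(J(-945) + 2185456) = √((3/2 - 7/6*(-945)) + 2185456) = √((3/2 + 2205/2) + 2185456) = √(1104 + 2185456) = √2186560 = 8*√34165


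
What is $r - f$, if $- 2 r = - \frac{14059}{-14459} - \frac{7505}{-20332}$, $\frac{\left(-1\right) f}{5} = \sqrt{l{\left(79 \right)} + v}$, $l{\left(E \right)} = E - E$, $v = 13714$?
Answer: $- \frac{394362383}{587960776} + 5 \sqrt{13714} \approx 584.86$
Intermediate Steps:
$l{\left(E \right)} = 0$
$f = - 5 \sqrt{13714}$ ($f = - 5 \sqrt{0 + 13714} = - 5 \sqrt{13714} \approx -585.53$)
$r = - \frac{394362383}{587960776}$ ($r = - \frac{- \frac{14059}{-14459} - \frac{7505}{-20332}}{2} = - \frac{\left(-14059\right) \left(- \frac{1}{14459}\right) - - \frac{7505}{20332}}{2} = - \frac{\frac{14059}{14459} + \frac{7505}{20332}}{2} = \left(- \frac{1}{2}\right) \frac{394362383}{293980388} = - \frac{394362383}{587960776} \approx -0.67073$)
$r - f = - \frac{394362383}{587960776} - - 5 \sqrt{13714} = - \frac{394362383}{587960776} + 5 \sqrt{13714}$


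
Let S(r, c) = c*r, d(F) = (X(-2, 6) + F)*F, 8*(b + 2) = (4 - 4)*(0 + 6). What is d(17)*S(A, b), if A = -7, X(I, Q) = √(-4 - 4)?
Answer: 4046 + 476*I*√2 ≈ 4046.0 + 673.17*I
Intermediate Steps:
X(I, Q) = 2*I*√2 (X(I, Q) = √(-8) = 2*I*√2)
b = -2 (b = -2 + ((4 - 4)*(0 + 6))/8 = -2 + (0*6)/8 = -2 + (⅛)*0 = -2 + 0 = -2)
d(F) = F*(F + 2*I*√2) (d(F) = (2*I*√2 + F)*F = (F + 2*I*√2)*F = F*(F + 2*I*√2))
d(17)*S(A, b) = (17*(17 + 2*I*√2))*(-2*(-7)) = (289 + 34*I*√2)*14 = 4046 + 476*I*√2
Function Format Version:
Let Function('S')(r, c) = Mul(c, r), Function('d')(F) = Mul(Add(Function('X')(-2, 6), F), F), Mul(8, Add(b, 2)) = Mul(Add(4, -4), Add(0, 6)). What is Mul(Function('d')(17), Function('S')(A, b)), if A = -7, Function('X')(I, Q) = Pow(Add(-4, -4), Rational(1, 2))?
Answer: Add(4046, Mul(476, I, Pow(2, Rational(1, 2)))) ≈ Add(4046.0, Mul(673.17, I))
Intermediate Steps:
Function('X')(I, Q) = Mul(2, I, Pow(2, Rational(1, 2))) (Function('X')(I, Q) = Pow(-8, Rational(1, 2)) = Mul(2, I, Pow(2, Rational(1, 2))))
b = -2 (b = Add(-2, Mul(Rational(1, 8), Mul(Add(4, -4), Add(0, 6)))) = Add(-2, Mul(Rational(1, 8), Mul(0, 6))) = Add(-2, Mul(Rational(1, 8), 0)) = Add(-2, 0) = -2)
Function('d')(F) = Mul(F, Add(F, Mul(2, I, Pow(2, Rational(1, 2))))) (Function('d')(F) = Mul(Add(Mul(2, I, Pow(2, Rational(1, 2))), F), F) = Mul(Add(F, Mul(2, I, Pow(2, Rational(1, 2)))), F) = Mul(F, Add(F, Mul(2, I, Pow(2, Rational(1, 2))))))
Mul(Function('d')(17), Function('S')(A, b)) = Mul(Mul(17, Add(17, Mul(2, I, Pow(2, Rational(1, 2))))), Mul(-2, -7)) = Mul(Add(289, Mul(34, I, Pow(2, Rational(1, 2)))), 14) = Add(4046, Mul(476, I, Pow(2, Rational(1, 2))))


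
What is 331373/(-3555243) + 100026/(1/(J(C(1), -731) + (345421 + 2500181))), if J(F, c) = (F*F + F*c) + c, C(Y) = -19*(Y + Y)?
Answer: 1022075572534078201/3555243 ≈ 2.8748e+11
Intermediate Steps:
C(Y) = -38*Y
J(F, c) = c + F**2 + F*c (J(F, c) = (F**2 + F*c) + c = c + F**2 + F*c)
331373/(-3555243) + 100026/(1/(J(C(1), -731) + (345421 + 2500181))) = 331373/(-3555243) + 100026/(1/((-731 + (-38*1)**2 - 38*1*(-731)) + (345421 + 2500181))) = 331373*(-1/3555243) + 100026/(1/((-731 + (-38)**2 - 38*(-731)) + 2845602)) = -331373/3555243 + 100026/(1/((-731 + 1444 + 27778) + 2845602)) = -331373/3555243 + 100026/(1/(28491 + 2845602)) = -331373/3555243 + 100026/(1/2874093) = -331373/3555243 + 100026*2874093 = -331373/3555243 + 287484026418 = 1022075572534078201/3555243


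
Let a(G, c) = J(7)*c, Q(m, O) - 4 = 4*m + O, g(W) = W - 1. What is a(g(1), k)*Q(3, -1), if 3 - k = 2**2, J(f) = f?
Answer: -105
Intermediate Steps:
g(W) = -1 + W
k = -1 (k = 3 - 1*2**2 = 3 - 1*4 = 3 - 4 = -1)
Q(m, O) = 4 + O + 4*m (Q(m, O) = 4 + (4*m + O) = 4 + (O + 4*m) = 4 + O + 4*m)
a(G, c) = 7*c
a(g(1), k)*Q(3, -1) = (7*(-1))*(4 - 1 + 4*3) = -7*(4 - 1 + 12) = -7*15 = -105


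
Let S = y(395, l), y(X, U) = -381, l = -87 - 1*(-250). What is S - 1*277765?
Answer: -278146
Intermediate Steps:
l = 163 (l = -87 + 250 = 163)
S = -381
S - 1*277765 = -381 - 1*277765 = -381 - 277765 = -278146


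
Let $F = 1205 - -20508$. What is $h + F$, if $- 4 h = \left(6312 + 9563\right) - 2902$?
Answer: $\frac{73879}{4} \approx 18470.0$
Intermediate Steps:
$h = - \frac{12973}{4}$ ($h = - \frac{\left(6312 + 9563\right) - 2902}{4} = - \frac{15875 - 2902}{4} = \left(- \frac{1}{4}\right) 12973 = - \frac{12973}{4} \approx -3243.3$)
$F = 21713$ ($F = 1205 + 20508 = 21713$)
$h + F = - \frac{12973}{4} + 21713 = \frac{73879}{4}$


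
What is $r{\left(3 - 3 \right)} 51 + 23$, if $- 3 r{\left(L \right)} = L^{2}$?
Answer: $23$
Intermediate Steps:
$r{\left(L \right)} = - \frac{L^{2}}{3}$
$r{\left(3 - 3 \right)} 51 + 23 = - \frac{\left(3 - 3\right)^{2}}{3} \cdot 51 + 23 = - \frac{0^{2}}{3} \cdot 51 + 23 = \left(- \frac{1}{3}\right) 0 \cdot 51 + 23 = 0 \cdot 51 + 23 = 0 + 23 = 23$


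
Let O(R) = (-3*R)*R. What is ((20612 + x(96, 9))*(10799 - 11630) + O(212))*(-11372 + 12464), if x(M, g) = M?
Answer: -18938752560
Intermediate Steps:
O(R) = -3*R²
((20612 + x(96, 9))*(10799 - 11630) + O(212))*(-11372 + 12464) = ((20612 + 96)*(10799 - 11630) - 3*212²)*(-11372 + 12464) = (20708*(-831) - 3*44944)*1092 = (-17208348 - 134832)*1092 = -17343180*1092 = -18938752560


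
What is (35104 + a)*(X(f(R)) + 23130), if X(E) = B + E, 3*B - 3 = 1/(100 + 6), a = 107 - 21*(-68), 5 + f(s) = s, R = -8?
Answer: 89784174825/106 ≈ 8.4702e+8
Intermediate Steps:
f(s) = -5 + s
a = 1535 (a = 107 + 1428 = 1535)
B = 319/318 (B = 1 + 1/(3*(100 + 6)) = 1 + (⅓)/106 = 1 + (⅓)*(1/106) = 1 + 1/318 = 319/318 ≈ 1.0031)
X(E) = 319/318 + E
(35104 + a)*(X(f(R)) + 23130) = (35104 + 1535)*((319/318 + (-5 - 8)) + 23130) = 36639*((319/318 - 13) + 23130) = 36639*(-3815/318 + 23130) = 36639*(7351525/318) = 89784174825/106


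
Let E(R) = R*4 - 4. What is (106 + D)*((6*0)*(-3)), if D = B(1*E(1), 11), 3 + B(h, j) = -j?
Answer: 0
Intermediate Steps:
E(R) = -4 + 4*R (E(R) = 4*R - 4 = -4 + 4*R)
B(h, j) = -3 - j
D = -14 (D = -3 - 1*11 = -3 - 11 = -14)
(106 + D)*((6*0)*(-3)) = (106 - 14)*((6*0)*(-3)) = 92*(0*(-3)) = 92*0 = 0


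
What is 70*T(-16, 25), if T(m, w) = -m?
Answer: 1120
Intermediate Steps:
70*T(-16, 25) = 70*(-1*(-16)) = 70*16 = 1120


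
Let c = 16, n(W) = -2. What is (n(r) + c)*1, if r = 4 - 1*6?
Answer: 14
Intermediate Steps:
r = -2 (r = 4 - 6 = -2)
(n(r) + c)*1 = (-2 + 16)*1 = 14*1 = 14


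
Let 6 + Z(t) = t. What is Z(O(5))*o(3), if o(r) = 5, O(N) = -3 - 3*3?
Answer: -90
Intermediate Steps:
O(N) = -12 (O(N) = -3 - 9 = -12)
Z(t) = -6 + t
Z(O(5))*o(3) = (-6 - 12)*5 = -18*5 = -90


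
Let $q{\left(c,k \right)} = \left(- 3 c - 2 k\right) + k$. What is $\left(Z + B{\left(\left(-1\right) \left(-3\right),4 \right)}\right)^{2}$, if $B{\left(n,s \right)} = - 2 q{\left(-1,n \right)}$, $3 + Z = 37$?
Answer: $1156$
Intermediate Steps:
$Z = 34$ ($Z = -3 + 37 = 34$)
$q{\left(c,k \right)} = - k - 3 c$
$B{\left(n,s \right)} = -6 + 2 n$ ($B{\left(n,s \right)} = - 2 \left(- n - -3\right) = - 2 \left(- n + 3\right) = - 2 \left(3 - n\right) = -6 + 2 n$)
$\left(Z + B{\left(\left(-1\right) \left(-3\right),4 \right)}\right)^{2} = \left(34 - \left(6 - 2 \left(\left(-1\right) \left(-3\right)\right)\right)\right)^{2} = \left(34 + \left(-6 + 2 \cdot 3\right)\right)^{2} = \left(34 + \left(-6 + 6\right)\right)^{2} = \left(34 + 0\right)^{2} = 34^{2} = 1156$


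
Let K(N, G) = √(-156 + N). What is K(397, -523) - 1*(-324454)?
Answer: 324454 + √241 ≈ 3.2447e+5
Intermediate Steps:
K(397, -523) - 1*(-324454) = √(-156 + 397) - 1*(-324454) = √241 + 324454 = 324454 + √241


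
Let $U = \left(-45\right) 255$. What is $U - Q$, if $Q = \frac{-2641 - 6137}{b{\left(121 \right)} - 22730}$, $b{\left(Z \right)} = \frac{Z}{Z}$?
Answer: $- \frac{37260579}{3247} \approx -11475.0$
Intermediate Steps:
$b{\left(Z \right)} = 1$
$U = -11475$
$Q = \frac{1254}{3247}$ ($Q = \frac{-2641 - 6137}{1 - 22730} = - \frac{8778}{-22729} = \left(-8778\right) \left(- \frac{1}{22729}\right) = \frac{1254}{3247} \approx 0.3862$)
$U - Q = -11475 - \frac{1254}{3247} = - \frac{37260579}{3247}$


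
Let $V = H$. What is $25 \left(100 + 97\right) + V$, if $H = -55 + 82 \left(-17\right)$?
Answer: $3476$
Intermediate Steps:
$H = -1449$ ($H = -55 - 1394 = -1449$)
$V = -1449$
$25 \left(100 + 97\right) + V = 25 \left(100 + 97\right) - 1449 = 25 \cdot 197 - 1449 = 4925 - 1449 = 3476$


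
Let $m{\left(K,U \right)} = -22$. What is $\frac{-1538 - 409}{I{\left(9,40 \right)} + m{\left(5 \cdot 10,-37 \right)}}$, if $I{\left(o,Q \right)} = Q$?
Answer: $- \frac{649}{6} \approx -108.17$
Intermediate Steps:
$\frac{-1538 - 409}{I{\left(9,40 \right)} + m{\left(5 \cdot 10,-37 \right)}} = \frac{-1538 - 409}{40 - 22} = - \frac{1947}{18} = \left(-1947\right) \frac{1}{18} = - \frac{649}{6}$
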